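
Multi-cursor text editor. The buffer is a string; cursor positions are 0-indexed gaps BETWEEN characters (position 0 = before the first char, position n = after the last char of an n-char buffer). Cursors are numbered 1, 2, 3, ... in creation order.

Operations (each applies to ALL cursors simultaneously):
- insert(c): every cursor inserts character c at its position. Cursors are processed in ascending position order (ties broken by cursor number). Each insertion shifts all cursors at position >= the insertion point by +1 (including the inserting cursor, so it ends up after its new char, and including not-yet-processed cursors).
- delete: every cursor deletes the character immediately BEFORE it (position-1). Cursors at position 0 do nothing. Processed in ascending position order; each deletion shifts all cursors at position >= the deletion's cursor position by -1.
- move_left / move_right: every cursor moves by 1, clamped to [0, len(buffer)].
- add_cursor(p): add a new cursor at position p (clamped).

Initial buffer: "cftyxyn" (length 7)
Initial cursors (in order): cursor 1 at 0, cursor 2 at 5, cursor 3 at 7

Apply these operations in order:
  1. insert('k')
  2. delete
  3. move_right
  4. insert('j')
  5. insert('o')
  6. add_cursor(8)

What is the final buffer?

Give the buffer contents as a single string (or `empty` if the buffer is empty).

After op 1 (insert('k')): buffer="kcftyxkynk" (len 10), cursors c1@1 c2@7 c3@10, authorship 1.....2..3
After op 2 (delete): buffer="cftyxyn" (len 7), cursors c1@0 c2@5 c3@7, authorship .......
After op 3 (move_right): buffer="cftyxyn" (len 7), cursors c1@1 c2@6 c3@7, authorship .......
After op 4 (insert('j')): buffer="cjftyxyjnj" (len 10), cursors c1@2 c2@8 c3@10, authorship .1.....2.3
After op 5 (insert('o')): buffer="cjoftyxyjonjo" (len 13), cursors c1@3 c2@10 c3@13, authorship .11.....22.33
After op 6 (add_cursor(8)): buffer="cjoftyxyjonjo" (len 13), cursors c1@3 c4@8 c2@10 c3@13, authorship .11.....22.33

Answer: cjoftyxyjonjo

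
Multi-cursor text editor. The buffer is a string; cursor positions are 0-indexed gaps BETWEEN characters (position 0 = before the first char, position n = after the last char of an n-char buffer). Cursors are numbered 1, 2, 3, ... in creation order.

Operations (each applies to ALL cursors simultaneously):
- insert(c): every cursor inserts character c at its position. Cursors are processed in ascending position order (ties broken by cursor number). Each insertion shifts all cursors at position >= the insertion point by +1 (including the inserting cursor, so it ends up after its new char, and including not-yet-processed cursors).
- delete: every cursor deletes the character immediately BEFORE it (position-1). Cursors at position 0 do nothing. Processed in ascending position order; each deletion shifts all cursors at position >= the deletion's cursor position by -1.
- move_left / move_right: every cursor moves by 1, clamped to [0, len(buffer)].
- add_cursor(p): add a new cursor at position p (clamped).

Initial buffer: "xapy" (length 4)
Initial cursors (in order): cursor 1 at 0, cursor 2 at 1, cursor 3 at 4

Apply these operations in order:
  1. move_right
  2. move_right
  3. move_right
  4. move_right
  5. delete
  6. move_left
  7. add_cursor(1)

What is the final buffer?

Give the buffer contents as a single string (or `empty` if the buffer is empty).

Answer: x

Derivation:
After op 1 (move_right): buffer="xapy" (len 4), cursors c1@1 c2@2 c3@4, authorship ....
After op 2 (move_right): buffer="xapy" (len 4), cursors c1@2 c2@3 c3@4, authorship ....
After op 3 (move_right): buffer="xapy" (len 4), cursors c1@3 c2@4 c3@4, authorship ....
After op 4 (move_right): buffer="xapy" (len 4), cursors c1@4 c2@4 c3@4, authorship ....
After op 5 (delete): buffer="x" (len 1), cursors c1@1 c2@1 c3@1, authorship .
After op 6 (move_left): buffer="x" (len 1), cursors c1@0 c2@0 c3@0, authorship .
After op 7 (add_cursor(1)): buffer="x" (len 1), cursors c1@0 c2@0 c3@0 c4@1, authorship .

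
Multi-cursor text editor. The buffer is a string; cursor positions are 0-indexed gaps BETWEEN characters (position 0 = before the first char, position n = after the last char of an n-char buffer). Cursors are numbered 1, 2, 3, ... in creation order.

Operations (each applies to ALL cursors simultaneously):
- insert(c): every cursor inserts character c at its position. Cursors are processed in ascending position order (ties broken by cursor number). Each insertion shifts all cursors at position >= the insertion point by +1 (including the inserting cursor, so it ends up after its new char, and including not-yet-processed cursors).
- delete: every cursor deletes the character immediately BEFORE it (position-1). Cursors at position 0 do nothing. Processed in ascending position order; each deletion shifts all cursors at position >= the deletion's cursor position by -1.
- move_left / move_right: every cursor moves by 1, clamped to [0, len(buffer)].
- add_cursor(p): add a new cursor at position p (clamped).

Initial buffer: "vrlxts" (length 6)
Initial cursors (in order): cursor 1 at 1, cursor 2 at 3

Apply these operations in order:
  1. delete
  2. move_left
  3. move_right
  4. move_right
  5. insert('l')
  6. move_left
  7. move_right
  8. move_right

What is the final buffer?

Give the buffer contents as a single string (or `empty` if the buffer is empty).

After op 1 (delete): buffer="rxts" (len 4), cursors c1@0 c2@1, authorship ....
After op 2 (move_left): buffer="rxts" (len 4), cursors c1@0 c2@0, authorship ....
After op 3 (move_right): buffer="rxts" (len 4), cursors c1@1 c2@1, authorship ....
After op 4 (move_right): buffer="rxts" (len 4), cursors c1@2 c2@2, authorship ....
After op 5 (insert('l')): buffer="rxllts" (len 6), cursors c1@4 c2@4, authorship ..12..
After op 6 (move_left): buffer="rxllts" (len 6), cursors c1@3 c2@3, authorship ..12..
After op 7 (move_right): buffer="rxllts" (len 6), cursors c1@4 c2@4, authorship ..12..
After op 8 (move_right): buffer="rxllts" (len 6), cursors c1@5 c2@5, authorship ..12..

Answer: rxllts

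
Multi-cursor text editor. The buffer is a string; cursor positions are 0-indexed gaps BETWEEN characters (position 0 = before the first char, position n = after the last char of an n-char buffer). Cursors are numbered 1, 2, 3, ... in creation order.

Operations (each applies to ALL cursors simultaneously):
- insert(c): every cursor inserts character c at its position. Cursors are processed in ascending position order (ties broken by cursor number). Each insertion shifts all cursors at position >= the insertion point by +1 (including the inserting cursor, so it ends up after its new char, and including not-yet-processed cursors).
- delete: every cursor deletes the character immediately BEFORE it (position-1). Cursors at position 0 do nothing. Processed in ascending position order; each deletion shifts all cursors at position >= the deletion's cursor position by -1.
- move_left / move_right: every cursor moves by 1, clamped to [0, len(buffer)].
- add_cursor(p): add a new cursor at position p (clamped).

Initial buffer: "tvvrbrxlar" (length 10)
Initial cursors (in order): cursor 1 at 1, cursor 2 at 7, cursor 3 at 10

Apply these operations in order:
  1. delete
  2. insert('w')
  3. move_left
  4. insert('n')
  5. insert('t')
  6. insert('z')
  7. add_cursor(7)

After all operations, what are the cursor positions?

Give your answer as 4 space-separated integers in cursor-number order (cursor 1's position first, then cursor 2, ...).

After op 1 (delete): buffer="vvrbrla" (len 7), cursors c1@0 c2@5 c3@7, authorship .......
After op 2 (insert('w')): buffer="wvvrbrwlaw" (len 10), cursors c1@1 c2@7 c3@10, authorship 1.....2..3
After op 3 (move_left): buffer="wvvrbrwlaw" (len 10), cursors c1@0 c2@6 c3@9, authorship 1.....2..3
After op 4 (insert('n')): buffer="nwvvrbrnwlanw" (len 13), cursors c1@1 c2@8 c3@12, authorship 11.....22..33
After op 5 (insert('t')): buffer="ntwvvrbrntwlantw" (len 16), cursors c1@2 c2@10 c3@15, authorship 111.....222..333
After op 6 (insert('z')): buffer="ntzwvvrbrntzwlantzw" (len 19), cursors c1@3 c2@12 c3@18, authorship 1111.....2222..3333
After op 7 (add_cursor(7)): buffer="ntzwvvrbrntzwlantzw" (len 19), cursors c1@3 c4@7 c2@12 c3@18, authorship 1111.....2222..3333

Answer: 3 12 18 7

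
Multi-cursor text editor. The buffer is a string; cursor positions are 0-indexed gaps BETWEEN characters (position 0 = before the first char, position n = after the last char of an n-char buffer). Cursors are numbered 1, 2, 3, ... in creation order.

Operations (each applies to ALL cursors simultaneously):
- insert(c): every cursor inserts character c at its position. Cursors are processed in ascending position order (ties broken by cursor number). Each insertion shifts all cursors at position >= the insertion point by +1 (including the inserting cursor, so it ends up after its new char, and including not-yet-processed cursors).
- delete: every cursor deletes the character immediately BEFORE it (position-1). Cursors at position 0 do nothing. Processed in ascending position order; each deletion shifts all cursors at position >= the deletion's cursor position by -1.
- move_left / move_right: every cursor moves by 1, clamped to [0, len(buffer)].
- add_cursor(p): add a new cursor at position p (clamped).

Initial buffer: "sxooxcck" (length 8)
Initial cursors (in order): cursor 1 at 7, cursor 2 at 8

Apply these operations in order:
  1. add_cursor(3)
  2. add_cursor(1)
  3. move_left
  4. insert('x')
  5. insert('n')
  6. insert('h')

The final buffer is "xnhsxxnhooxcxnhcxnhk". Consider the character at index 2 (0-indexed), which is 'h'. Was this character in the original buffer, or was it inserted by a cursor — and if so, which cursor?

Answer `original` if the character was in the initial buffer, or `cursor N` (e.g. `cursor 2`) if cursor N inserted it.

After op 1 (add_cursor(3)): buffer="sxooxcck" (len 8), cursors c3@3 c1@7 c2@8, authorship ........
After op 2 (add_cursor(1)): buffer="sxooxcck" (len 8), cursors c4@1 c3@3 c1@7 c2@8, authorship ........
After op 3 (move_left): buffer="sxooxcck" (len 8), cursors c4@0 c3@2 c1@6 c2@7, authorship ........
After op 4 (insert('x')): buffer="xsxxooxcxcxk" (len 12), cursors c4@1 c3@4 c1@9 c2@11, authorship 4..3....1.2.
After op 5 (insert('n')): buffer="xnsxxnooxcxncxnk" (len 16), cursors c4@2 c3@6 c1@12 c2@15, authorship 44..33....11.22.
After op 6 (insert('h')): buffer="xnhsxxnhooxcxnhcxnhk" (len 20), cursors c4@3 c3@8 c1@15 c2@19, authorship 444..333....111.222.
Authorship (.=original, N=cursor N): 4 4 4 . . 3 3 3 . . . . 1 1 1 . 2 2 2 .
Index 2: author = 4

Answer: cursor 4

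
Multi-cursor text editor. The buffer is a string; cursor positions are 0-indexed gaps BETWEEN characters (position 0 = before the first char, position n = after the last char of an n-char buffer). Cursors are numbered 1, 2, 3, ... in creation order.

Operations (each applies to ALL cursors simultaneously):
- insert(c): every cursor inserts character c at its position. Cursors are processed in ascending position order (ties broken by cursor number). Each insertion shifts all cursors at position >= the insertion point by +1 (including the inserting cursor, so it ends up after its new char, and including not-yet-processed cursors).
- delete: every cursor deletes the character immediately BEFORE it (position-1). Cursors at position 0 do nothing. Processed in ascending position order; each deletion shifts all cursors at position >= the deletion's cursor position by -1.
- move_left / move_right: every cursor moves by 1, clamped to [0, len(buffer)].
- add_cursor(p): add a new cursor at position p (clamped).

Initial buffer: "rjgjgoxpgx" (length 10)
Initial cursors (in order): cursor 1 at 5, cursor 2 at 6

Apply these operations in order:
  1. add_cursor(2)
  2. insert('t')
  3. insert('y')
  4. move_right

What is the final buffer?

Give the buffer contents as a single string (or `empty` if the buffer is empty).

After op 1 (add_cursor(2)): buffer="rjgjgoxpgx" (len 10), cursors c3@2 c1@5 c2@6, authorship ..........
After op 2 (insert('t')): buffer="rjtgjgtotxpgx" (len 13), cursors c3@3 c1@7 c2@9, authorship ..3...1.2....
After op 3 (insert('y')): buffer="rjtygjgtyotyxpgx" (len 16), cursors c3@4 c1@9 c2@12, authorship ..33...11.22....
After op 4 (move_right): buffer="rjtygjgtyotyxpgx" (len 16), cursors c3@5 c1@10 c2@13, authorship ..33...11.22....

Answer: rjtygjgtyotyxpgx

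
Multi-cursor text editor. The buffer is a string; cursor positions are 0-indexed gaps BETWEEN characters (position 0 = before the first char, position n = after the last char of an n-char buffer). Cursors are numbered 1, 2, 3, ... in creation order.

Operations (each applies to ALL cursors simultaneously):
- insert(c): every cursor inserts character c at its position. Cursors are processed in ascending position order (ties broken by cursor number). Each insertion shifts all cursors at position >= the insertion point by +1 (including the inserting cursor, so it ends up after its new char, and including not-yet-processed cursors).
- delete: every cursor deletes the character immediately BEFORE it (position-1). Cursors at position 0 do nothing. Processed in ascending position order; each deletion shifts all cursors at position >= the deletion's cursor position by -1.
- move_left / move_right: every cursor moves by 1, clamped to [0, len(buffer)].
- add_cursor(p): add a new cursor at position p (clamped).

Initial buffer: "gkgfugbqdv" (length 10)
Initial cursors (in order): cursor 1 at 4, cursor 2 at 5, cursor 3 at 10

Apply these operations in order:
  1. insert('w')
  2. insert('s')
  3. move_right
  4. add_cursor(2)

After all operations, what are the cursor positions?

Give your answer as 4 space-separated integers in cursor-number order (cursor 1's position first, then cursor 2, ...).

After op 1 (insert('w')): buffer="gkgfwuwgbqdvw" (len 13), cursors c1@5 c2@7 c3@13, authorship ....1.2.....3
After op 2 (insert('s')): buffer="gkgfwsuwsgbqdvws" (len 16), cursors c1@6 c2@9 c3@16, authorship ....11.22.....33
After op 3 (move_right): buffer="gkgfwsuwsgbqdvws" (len 16), cursors c1@7 c2@10 c3@16, authorship ....11.22.....33
After op 4 (add_cursor(2)): buffer="gkgfwsuwsgbqdvws" (len 16), cursors c4@2 c1@7 c2@10 c3@16, authorship ....11.22.....33

Answer: 7 10 16 2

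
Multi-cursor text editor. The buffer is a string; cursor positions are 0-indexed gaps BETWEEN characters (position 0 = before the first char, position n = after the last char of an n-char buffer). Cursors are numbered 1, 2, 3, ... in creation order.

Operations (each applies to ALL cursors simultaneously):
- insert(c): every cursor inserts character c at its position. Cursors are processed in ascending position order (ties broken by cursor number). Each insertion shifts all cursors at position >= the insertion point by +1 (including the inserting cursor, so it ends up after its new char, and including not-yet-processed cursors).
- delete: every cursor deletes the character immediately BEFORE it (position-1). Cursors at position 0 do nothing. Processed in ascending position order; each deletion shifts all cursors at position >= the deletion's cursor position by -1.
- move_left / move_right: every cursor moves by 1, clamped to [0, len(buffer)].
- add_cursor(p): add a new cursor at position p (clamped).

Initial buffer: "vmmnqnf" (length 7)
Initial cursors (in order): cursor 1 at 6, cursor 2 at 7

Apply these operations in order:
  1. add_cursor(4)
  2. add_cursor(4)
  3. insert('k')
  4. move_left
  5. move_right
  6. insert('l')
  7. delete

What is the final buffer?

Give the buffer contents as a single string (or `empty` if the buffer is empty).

Answer: vmmnkkqnkfk

Derivation:
After op 1 (add_cursor(4)): buffer="vmmnqnf" (len 7), cursors c3@4 c1@6 c2@7, authorship .......
After op 2 (add_cursor(4)): buffer="vmmnqnf" (len 7), cursors c3@4 c4@4 c1@6 c2@7, authorship .......
After op 3 (insert('k')): buffer="vmmnkkqnkfk" (len 11), cursors c3@6 c4@6 c1@9 c2@11, authorship ....34..1.2
After op 4 (move_left): buffer="vmmnkkqnkfk" (len 11), cursors c3@5 c4@5 c1@8 c2@10, authorship ....34..1.2
After op 5 (move_right): buffer="vmmnkkqnkfk" (len 11), cursors c3@6 c4@6 c1@9 c2@11, authorship ....34..1.2
After op 6 (insert('l')): buffer="vmmnkkllqnklfkl" (len 15), cursors c3@8 c4@8 c1@12 c2@15, authorship ....3434..11.22
After op 7 (delete): buffer="vmmnkkqnkfk" (len 11), cursors c3@6 c4@6 c1@9 c2@11, authorship ....34..1.2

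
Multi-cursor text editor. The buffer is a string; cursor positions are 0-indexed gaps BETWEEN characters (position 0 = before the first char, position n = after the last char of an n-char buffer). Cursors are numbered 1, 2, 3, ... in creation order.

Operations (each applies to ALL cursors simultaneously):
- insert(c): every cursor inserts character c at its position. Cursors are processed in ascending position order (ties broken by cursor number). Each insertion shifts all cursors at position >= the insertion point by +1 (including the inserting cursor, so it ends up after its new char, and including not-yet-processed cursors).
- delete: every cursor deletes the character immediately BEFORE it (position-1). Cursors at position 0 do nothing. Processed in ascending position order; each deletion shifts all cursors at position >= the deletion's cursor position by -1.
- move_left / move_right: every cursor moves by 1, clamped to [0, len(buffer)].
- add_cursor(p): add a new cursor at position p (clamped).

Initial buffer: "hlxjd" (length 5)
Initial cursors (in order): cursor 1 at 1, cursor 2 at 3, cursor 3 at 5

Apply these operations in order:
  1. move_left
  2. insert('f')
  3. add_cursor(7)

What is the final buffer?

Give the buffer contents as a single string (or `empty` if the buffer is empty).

After op 1 (move_left): buffer="hlxjd" (len 5), cursors c1@0 c2@2 c3@4, authorship .....
After op 2 (insert('f')): buffer="fhlfxjfd" (len 8), cursors c1@1 c2@4 c3@7, authorship 1..2..3.
After op 3 (add_cursor(7)): buffer="fhlfxjfd" (len 8), cursors c1@1 c2@4 c3@7 c4@7, authorship 1..2..3.

Answer: fhlfxjfd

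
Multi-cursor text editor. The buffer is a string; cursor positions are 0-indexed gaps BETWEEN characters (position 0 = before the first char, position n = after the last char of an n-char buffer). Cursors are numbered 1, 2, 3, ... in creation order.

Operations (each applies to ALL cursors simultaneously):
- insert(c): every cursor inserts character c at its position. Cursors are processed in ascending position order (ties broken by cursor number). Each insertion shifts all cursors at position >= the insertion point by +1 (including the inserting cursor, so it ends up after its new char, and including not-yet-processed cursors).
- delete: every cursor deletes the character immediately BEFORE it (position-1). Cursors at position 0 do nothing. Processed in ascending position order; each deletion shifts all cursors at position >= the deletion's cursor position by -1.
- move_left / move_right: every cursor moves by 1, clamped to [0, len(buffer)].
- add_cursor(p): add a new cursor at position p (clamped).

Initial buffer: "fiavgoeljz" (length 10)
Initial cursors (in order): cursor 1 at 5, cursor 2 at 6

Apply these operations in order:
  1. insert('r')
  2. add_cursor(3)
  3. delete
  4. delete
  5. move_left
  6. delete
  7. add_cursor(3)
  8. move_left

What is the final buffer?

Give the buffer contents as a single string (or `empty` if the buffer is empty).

After op 1 (insert('r')): buffer="fiavgroreljz" (len 12), cursors c1@6 c2@8, authorship .....1.2....
After op 2 (add_cursor(3)): buffer="fiavgroreljz" (len 12), cursors c3@3 c1@6 c2@8, authorship .....1.2....
After op 3 (delete): buffer="fivgoeljz" (len 9), cursors c3@2 c1@4 c2@5, authorship .........
After op 4 (delete): buffer="fveljz" (len 6), cursors c3@1 c1@2 c2@2, authorship ......
After op 5 (move_left): buffer="fveljz" (len 6), cursors c3@0 c1@1 c2@1, authorship ......
After op 6 (delete): buffer="veljz" (len 5), cursors c1@0 c2@0 c3@0, authorship .....
After op 7 (add_cursor(3)): buffer="veljz" (len 5), cursors c1@0 c2@0 c3@0 c4@3, authorship .....
After op 8 (move_left): buffer="veljz" (len 5), cursors c1@0 c2@0 c3@0 c4@2, authorship .....

Answer: veljz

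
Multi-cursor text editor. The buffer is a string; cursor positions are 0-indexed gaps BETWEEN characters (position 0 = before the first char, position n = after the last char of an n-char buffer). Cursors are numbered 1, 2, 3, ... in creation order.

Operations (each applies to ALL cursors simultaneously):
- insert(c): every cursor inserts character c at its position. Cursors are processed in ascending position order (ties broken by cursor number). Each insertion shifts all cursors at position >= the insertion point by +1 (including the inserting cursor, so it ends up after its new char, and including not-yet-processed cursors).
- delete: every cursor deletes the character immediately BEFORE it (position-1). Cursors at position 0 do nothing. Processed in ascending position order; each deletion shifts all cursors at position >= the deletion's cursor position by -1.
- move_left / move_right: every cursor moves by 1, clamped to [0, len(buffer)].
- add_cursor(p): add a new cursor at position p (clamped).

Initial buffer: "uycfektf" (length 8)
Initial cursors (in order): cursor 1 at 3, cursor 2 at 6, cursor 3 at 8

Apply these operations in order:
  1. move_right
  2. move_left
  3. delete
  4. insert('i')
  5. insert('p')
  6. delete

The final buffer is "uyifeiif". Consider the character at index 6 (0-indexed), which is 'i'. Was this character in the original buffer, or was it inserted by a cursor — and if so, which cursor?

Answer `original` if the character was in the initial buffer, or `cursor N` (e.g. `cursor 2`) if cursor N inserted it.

After op 1 (move_right): buffer="uycfektf" (len 8), cursors c1@4 c2@7 c3@8, authorship ........
After op 2 (move_left): buffer="uycfektf" (len 8), cursors c1@3 c2@6 c3@7, authorship ........
After op 3 (delete): buffer="uyfef" (len 5), cursors c1@2 c2@4 c3@4, authorship .....
After op 4 (insert('i')): buffer="uyifeiif" (len 8), cursors c1@3 c2@7 c3@7, authorship ..1..23.
After op 5 (insert('p')): buffer="uyipfeiippf" (len 11), cursors c1@4 c2@10 c3@10, authorship ..11..2323.
After op 6 (delete): buffer="uyifeiif" (len 8), cursors c1@3 c2@7 c3@7, authorship ..1..23.
Authorship (.=original, N=cursor N): . . 1 . . 2 3 .
Index 6: author = 3

Answer: cursor 3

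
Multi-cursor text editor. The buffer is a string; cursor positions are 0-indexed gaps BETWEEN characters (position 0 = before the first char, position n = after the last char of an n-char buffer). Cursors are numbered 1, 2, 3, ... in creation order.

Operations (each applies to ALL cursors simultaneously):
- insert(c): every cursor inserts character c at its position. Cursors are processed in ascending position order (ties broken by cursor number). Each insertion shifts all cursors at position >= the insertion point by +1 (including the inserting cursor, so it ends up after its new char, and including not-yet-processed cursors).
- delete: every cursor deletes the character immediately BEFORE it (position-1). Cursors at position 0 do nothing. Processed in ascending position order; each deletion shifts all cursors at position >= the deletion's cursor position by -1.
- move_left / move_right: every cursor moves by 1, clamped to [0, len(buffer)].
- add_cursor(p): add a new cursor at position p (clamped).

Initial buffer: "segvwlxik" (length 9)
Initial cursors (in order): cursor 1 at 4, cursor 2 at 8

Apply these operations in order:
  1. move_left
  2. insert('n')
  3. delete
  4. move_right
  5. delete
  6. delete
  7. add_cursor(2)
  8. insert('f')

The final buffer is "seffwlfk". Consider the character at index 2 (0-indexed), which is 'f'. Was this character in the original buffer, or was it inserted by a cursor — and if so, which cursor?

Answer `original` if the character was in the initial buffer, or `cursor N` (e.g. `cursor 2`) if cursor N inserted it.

Answer: cursor 1

Derivation:
After op 1 (move_left): buffer="segvwlxik" (len 9), cursors c1@3 c2@7, authorship .........
After op 2 (insert('n')): buffer="segnvwlxnik" (len 11), cursors c1@4 c2@9, authorship ...1....2..
After op 3 (delete): buffer="segvwlxik" (len 9), cursors c1@3 c2@7, authorship .........
After op 4 (move_right): buffer="segvwlxik" (len 9), cursors c1@4 c2@8, authorship .........
After op 5 (delete): buffer="segwlxk" (len 7), cursors c1@3 c2@6, authorship .......
After op 6 (delete): buffer="sewlk" (len 5), cursors c1@2 c2@4, authorship .....
After op 7 (add_cursor(2)): buffer="sewlk" (len 5), cursors c1@2 c3@2 c2@4, authorship .....
After op 8 (insert('f')): buffer="seffwlfk" (len 8), cursors c1@4 c3@4 c2@7, authorship ..13..2.
Authorship (.=original, N=cursor N): . . 1 3 . . 2 .
Index 2: author = 1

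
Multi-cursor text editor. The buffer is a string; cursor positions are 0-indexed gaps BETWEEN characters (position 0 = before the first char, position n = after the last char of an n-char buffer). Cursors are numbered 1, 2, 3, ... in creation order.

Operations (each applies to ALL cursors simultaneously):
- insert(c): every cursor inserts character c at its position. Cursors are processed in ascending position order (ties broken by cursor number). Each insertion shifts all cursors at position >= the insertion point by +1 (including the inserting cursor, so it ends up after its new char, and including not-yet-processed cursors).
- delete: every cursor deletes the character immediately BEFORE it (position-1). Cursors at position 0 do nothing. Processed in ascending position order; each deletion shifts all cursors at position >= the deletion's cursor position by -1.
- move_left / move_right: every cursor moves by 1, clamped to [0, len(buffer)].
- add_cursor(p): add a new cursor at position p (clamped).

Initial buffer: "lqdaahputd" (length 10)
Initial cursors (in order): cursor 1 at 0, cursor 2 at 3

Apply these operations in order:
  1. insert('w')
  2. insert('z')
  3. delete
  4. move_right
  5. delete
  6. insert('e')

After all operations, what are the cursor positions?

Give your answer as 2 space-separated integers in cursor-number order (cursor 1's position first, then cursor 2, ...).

After op 1 (insert('w')): buffer="wlqdwaahputd" (len 12), cursors c1@1 c2@5, authorship 1...2.......
After op 2 (insert('z')): buffer="wzlqdwzaahputd" (len 14), cursors c1@2 c2@7, authorship 11...22.......
After op 3 (delete): buffer="wlqdwaahputd" (len 12), cursors c1@1 c2@5, authorship 1...2.......
After op 4 (move_right): buffer="wlqdwaahputd" (len 12), cursors c1@2 c2@6, authorship 1...2.......
After op 5 (delete): buffer="wqdwahputd" (len 10), cursors c1@1 c2@4, authorship 1..2......
After op 6 (insert('e')): buffer="weqdweahputd" (len 12), cursors c1@2 c2@6, authorship 11..22......

Answer: 2 6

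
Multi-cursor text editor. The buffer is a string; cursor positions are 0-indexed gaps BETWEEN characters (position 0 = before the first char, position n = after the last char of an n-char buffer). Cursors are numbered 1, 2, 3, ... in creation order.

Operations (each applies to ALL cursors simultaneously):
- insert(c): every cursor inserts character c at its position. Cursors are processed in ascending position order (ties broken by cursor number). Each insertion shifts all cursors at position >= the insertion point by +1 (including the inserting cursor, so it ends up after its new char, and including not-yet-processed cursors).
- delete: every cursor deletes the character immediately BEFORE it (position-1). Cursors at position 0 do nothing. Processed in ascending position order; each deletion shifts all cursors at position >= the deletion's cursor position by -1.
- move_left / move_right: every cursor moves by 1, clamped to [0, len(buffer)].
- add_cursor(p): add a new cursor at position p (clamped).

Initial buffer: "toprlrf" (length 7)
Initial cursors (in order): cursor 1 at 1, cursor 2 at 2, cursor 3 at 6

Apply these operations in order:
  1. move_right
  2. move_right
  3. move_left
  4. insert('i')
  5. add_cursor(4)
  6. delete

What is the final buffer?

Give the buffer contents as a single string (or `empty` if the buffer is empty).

Answer: torlrf

Derivation:
After op 1 (move_right): buffer="toprlrf" (len 7), cursors c1@2 c2@3 c3@7, authorship .......
After op 2 (move_right): buffer="toprlrf" (len 7), cursors c1@3 c2@4 c3@7, authorship .......
After op 3 (move_left): buffer="toprlrf" (len 7), cursors c1@2 c2@3 c3@6, authorship .......
After op 4 (insert('i')): buffer="toipirlrif" (len 10), cursors c1@3 c2@5 c3@9, authorship ..1.2...3.
After op 5 (add_cursor(4)): buffer="toipirlrif" (len 10), cursors c1@3 c4@4 c2@5 c3@9, authorship ..1.2...3.
After op 6 (delete): buffer="torlrf" (len 6), cursors c1@2 c2@2 c4@2 c3@5, authorship ......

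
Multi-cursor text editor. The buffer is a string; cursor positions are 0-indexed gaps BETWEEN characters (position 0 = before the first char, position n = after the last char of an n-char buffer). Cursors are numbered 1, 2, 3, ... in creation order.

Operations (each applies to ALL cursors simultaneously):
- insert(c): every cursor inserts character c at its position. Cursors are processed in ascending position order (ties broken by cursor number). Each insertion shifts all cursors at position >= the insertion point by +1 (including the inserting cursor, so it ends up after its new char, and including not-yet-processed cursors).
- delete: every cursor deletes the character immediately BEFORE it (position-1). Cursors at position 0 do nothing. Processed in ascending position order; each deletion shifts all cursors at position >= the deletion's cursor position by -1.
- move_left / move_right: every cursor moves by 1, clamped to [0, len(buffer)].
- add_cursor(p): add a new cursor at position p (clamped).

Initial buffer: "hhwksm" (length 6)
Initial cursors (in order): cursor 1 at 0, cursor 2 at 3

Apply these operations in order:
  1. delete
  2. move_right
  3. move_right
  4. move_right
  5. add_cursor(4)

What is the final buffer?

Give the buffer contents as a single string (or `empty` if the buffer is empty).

After op 1 (delete): buffer="hhksm" (len 5), cursors c1@0 c2@2, authorship .....
After op 2 (move_right): buffer="hhksm" (len 5), cursors c1@1 c2@3, authorship .....
After op 3 (move_right): buffer="hhksm" (len 5), cursors c1@2 c2@4, authorship .....
After op 4 (move_right): buffer="hhksm" (len 5), cursors c1@3 c2@5, authorship .....
After op 5 (add_cursor(4)): buffer="hhksm" (len 5), cursors c1@3 c3@4 c2@5, authorship .....

Answer: hhksm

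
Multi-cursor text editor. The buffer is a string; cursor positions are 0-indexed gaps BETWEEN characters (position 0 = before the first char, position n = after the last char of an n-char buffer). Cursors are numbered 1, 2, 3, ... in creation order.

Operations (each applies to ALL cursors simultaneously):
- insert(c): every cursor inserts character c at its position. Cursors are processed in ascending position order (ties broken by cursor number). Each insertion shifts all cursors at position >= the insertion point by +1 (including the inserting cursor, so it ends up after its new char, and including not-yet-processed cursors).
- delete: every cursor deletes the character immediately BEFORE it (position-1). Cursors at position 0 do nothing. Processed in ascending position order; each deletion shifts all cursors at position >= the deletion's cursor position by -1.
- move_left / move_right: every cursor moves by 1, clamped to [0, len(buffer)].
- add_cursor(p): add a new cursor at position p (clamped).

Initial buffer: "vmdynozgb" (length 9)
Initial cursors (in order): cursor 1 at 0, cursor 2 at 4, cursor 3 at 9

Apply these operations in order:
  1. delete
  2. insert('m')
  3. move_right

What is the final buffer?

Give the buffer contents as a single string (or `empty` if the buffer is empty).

After op 1 (delete): buffer="vmdnozg" (len 7), cursors c1@0 c2@3 c3@7, authorship .......
After op 2 (insert('m')): buffer="mvmdmnozgm" (len 10), cursors c1@1 c2@5 c3@10, authorship 1...2....3
After op 3 (move_right): buffer="mvmdmnozgm" (len 10), cursors c1@2 c2@6 c3@10, authorship 1...2....3

Answer: mvmdmnozgm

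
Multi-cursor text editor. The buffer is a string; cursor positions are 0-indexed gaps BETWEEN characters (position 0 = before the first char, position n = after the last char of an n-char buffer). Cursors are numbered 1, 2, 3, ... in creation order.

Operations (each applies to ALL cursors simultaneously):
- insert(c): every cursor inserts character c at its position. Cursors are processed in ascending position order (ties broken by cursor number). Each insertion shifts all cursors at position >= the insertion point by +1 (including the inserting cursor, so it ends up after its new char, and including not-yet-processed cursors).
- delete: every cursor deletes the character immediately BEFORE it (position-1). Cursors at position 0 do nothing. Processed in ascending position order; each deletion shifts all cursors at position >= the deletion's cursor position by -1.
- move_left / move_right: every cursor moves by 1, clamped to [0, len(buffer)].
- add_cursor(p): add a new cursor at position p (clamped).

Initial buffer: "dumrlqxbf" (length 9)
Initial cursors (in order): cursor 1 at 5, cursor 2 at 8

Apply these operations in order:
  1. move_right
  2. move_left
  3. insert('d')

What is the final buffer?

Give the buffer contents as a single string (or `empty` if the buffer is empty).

Answer: dumrldqxbdf

Derivation:
After op 1 (move_right): buffer="dumrlqxbf" (len 9), cursors c1@6 c2@9, authorship .........
After op 2 (move_left): buffer="dumrlqxbf" (len 9), cursors c1@5 c2@8, authorship .........
After op 3 (insert('d')): buffer="dumrldqxbdf" (len 11), cursors c1@6 c2@10, authorship .....1...2.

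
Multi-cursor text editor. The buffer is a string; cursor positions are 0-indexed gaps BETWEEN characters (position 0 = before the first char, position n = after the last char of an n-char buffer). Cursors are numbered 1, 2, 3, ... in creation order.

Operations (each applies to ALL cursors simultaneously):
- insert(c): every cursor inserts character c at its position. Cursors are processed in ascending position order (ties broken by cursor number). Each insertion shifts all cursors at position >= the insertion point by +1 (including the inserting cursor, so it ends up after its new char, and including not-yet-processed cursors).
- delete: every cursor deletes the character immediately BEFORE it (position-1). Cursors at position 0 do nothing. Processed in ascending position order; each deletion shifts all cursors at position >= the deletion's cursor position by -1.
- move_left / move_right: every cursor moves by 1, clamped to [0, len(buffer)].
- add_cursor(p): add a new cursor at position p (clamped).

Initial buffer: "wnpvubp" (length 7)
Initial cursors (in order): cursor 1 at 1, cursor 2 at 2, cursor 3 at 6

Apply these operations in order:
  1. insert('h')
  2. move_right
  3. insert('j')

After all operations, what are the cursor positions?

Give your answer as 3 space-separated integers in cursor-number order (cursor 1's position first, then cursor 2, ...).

Answer: 4 7 13

Derivation:
After op 1 (insert('h')): buffer="whnhpvubhp" (len 10), cursors c1@2 c2@4 c3@9, authorship .1.2....3.
After op 2 (move_right): buffer="whnhpvubhp" (len 10), cursors c1@3 c2@5 c3@10, authorship .1.2....3.
After op 3 (insert('j')): buffer="whnjhpjvubhpj" (len 13), cursors c1@4 c2@7 c3@13, authorship .1.12.2...3.3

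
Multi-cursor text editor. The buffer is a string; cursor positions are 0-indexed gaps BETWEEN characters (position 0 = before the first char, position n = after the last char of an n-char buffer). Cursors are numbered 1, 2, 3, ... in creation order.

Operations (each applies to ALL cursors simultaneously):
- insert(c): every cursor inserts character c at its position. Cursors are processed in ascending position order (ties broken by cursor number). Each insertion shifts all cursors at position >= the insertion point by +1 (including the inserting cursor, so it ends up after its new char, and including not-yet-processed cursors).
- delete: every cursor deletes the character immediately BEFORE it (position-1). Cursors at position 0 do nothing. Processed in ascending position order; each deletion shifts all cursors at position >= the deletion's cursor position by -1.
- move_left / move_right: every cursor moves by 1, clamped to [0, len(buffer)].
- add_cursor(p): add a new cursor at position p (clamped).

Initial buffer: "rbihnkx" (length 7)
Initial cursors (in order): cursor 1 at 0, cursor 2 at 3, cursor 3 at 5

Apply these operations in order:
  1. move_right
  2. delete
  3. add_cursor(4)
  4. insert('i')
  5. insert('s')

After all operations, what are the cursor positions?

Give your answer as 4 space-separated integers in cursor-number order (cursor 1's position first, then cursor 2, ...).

After op 1 (move_right): buffer="rbihnkx" (len 7), cursors c1@1 c2@4 c3@6, authorship .......
After op 2 (delete): buffer="binx" (len 4), cursors c1@0 c2@2 c3@3, authorship ....
After op 3 (add_cursor(4)): buffer="binx" (len 4), cursors c1@0 c2@2 c3@3 c4@4, authorship ....
After op 4 (insert('i')): buffer="ibiinixi" (len 8), cursors c1@1 c2@4 c3@6 c4@8, authorship 1..2.3.4
After op 5 (insert('s')): buffer="isbiisnisxis" (len 12), cursors c1@2 c2@6 c3@9 c4@12, authorship 11..22.33.44

Answer: 2 6 9 12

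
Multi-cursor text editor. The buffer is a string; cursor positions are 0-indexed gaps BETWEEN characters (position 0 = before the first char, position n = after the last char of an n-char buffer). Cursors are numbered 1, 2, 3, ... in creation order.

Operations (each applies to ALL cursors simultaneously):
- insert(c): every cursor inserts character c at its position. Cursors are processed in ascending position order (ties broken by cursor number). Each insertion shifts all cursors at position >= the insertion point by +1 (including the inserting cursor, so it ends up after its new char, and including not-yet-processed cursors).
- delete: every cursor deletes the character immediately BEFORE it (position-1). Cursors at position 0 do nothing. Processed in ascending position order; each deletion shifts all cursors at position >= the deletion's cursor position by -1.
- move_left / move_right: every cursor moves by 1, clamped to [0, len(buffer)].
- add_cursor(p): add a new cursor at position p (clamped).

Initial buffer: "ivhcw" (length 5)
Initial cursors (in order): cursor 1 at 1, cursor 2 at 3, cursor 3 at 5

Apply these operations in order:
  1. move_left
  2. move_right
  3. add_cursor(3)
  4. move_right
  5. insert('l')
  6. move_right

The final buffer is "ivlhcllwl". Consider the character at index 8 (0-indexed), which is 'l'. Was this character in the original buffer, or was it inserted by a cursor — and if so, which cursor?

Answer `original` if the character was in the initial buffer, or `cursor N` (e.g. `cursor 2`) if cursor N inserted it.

Answer: cursor 3

Derivation:
After op 1 (move_left): buffer="ivhcw" (len 5), cursors c1@0 c2@2 c3@4, authorship .....
After op 2 (move_right): buffer="ivhcw" (len 5), cursors c1@1 c2@3 c3@5, authorship .....
After op 3 (add_cursor(3)): buffer="ivhcw" (len 5), cursors c1@1 c2@3 c4@3 c3@5, authorship .....
After op 4 (move_right): buffer="ivhcw" (len 5), cursors c1@2 c2@4 c4@4 c3@5, authorship .....
After op 5 (insert('l')): buffer="ivlhcllwl" (len 9), cursors c1@3 c2@7 c4@7 c3@9, authorship ..1..24.3
After op 6 (move_right): buffer="ivlhcllwl" (len 9), cursors c1@4 c2@8 c4@8 c3@9, authorship ..1..24.3
Authorship (.=original, N=cursor N): . . 1 . . 2 4 . 3
Index 8: author = 3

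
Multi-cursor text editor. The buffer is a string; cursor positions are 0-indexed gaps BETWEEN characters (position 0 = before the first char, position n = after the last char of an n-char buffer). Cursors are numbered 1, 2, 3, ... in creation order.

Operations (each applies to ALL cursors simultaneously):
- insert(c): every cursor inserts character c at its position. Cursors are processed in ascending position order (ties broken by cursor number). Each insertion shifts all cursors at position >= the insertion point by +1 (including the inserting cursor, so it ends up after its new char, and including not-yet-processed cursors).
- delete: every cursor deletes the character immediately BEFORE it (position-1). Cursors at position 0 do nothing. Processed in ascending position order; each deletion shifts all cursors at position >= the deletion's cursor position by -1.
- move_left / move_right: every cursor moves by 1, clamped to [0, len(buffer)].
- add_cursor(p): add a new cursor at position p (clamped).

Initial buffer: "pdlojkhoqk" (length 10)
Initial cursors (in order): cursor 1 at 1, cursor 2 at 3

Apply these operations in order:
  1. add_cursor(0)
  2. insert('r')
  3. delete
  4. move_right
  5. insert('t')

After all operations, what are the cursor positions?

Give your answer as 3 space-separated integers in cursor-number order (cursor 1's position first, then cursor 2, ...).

Answer: 4 7 2

Derivation:
After op 1 (add_cursor(0)): buffer="pdlojkhoqk" (len 10), cursors c3@0 c1@1 c2@3, authorship ..........
After op 2 (insert('r')): buffer="rprdlrojkhoqk" (len 13), cursors c3@1 c1@3 c2@6, authorship 3.1..2.......
After op 3 (delete): buffer="pdlojkhoqk" (len 10), cursors c3@0 c1@1 c2@3, authorship ..........
After op 4 (move_right): buffer="pdlojkhoqk" (len 10), cursors c3@1 c1@2 c2@4, authorship ..........
After op 5 (insert('t')): buffer="ptdtlotjkhoqk" (len 13), cursors c3@2 c1@4 c2@7, authorship .3.1..2......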